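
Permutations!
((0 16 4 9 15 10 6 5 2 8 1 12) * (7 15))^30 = ((0 16 4 9 7 15 10 6 5 2 8 1 12))^30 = (0 7 5 12 9 6 1 4 10 8 16 15 2)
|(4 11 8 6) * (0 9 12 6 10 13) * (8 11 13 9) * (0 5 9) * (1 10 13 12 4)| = 10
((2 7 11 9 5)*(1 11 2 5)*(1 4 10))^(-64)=((1 11 9 4 10)(2 7))^(-64)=(1 11 9 4 10)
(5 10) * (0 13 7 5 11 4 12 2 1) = (0 13 7 5 10 11 4 12 2 1) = [13, 0, 1, 3, 12, 10, 6, 5, 8, 9, 11, 4, 2, 7]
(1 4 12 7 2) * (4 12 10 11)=[0, 12, 1, 3, 10, 5, 6, 2, 8, 9, 11, 4, 7]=(1 12 7 2)(4 10 11)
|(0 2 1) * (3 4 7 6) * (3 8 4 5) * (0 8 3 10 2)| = |(1 8 4 7 6 3 5 10 2)| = 9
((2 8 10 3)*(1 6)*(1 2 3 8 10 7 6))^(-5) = ((2 10 8 7 6))^(-5) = (10)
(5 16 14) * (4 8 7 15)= (4 8 7 15)(5 16 14)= [0, 1, 2, 3, 8, 16, 6, 15, 7, 9, 10, 11, 12, 13, 5, 4, 14]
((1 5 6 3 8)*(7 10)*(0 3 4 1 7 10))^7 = ((10)(0 3 8 7)(1 5 6 4))^7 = (10)(0 7 8 3)(1 4 6 5)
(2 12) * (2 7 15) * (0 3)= (0 3)(2 12 7 15)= [3, 1, 12, 0, 4, 5, 6, 15, 8, 9, 10, 11, 7, 13, 14, 2]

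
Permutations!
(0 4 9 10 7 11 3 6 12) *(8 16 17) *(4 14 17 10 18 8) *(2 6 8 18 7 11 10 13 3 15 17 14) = (18)(0 2 6 12)(3 8 16 13)(4 9 7 10 11 15 17) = [2, 1, 6, 8, 9, 5, 12, 10, 16, 7, 11, 15, 0, 3, 14, 17, 13, 4, 18]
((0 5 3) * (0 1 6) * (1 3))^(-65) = (0 6 1 5)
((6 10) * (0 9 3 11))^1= ((0 9 3 11)(6 10))^1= (0 9 3 11)(6 10)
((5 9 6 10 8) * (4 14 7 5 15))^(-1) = (4 15 8 10 6 9 5 7 14)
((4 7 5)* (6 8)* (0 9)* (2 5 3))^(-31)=(0 9)(2 3 7 4 5)(6 8)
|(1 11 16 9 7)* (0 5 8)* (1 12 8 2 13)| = |(0 5 2 13 1 11 16 9 7 12 8)| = 11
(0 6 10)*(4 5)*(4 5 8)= [6, 1, 2, 3, 8, 5, 10, 7, 4, 9, 0]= (0 6 10)(4 8)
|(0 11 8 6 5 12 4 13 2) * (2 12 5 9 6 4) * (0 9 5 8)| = |(0 11)(2 9 6 5 8 4 13 12)| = 8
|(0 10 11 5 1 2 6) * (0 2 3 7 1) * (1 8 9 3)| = |(0 10 11 5)(2 6)(3 7 8 9)| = 4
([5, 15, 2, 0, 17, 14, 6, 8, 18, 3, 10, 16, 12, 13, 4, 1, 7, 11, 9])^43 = (0 7 14 18 17 3 16 5 8 4 9 11)(1 15)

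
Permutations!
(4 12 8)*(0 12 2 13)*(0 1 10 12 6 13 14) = (0 6 13 1 10 12 8 4 2 14) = [6, 10, 14, 3, 2, 5, 13, 7, 4, 9, 12, 11, 8, 1, 0]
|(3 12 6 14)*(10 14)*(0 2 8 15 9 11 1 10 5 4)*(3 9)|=45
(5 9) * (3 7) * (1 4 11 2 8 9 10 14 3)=[0, 4, 8, 7, 11, 10, 6, 1, 9, 5, 14, 2, 12, 13, 3]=(1 4 11 2 8 9 5 10 14 3 7)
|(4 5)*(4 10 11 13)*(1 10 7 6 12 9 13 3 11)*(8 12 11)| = 10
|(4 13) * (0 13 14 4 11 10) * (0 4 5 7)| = |(0 13 11 10 4 14 5 7)| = 8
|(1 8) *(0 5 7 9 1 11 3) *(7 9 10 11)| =|(0 5 9 1 8 7 10 11 3)| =9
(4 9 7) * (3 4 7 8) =(3 4 9 8) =[0, 1, 2, 4, 9, 5, 6, 7, 3, 8]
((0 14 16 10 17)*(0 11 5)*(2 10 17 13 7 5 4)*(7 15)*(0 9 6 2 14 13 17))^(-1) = (0 16 14 4 11 17 10 2 6 9 5 7 15 13)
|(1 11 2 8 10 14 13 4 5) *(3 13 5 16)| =|(1 11 2 8 10 14 5)(3 13 4 16)| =28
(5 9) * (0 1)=[1, 0, 2, 3, 4, 9, 6, 7, 8, 5]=(0 1)(5 9)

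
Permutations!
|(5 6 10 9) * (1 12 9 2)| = 7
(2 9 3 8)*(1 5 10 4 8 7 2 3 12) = (1 5 10 4 8 3 7 2 9 12) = [0, 5, 9, 7, 8, 10, 6, 2, 3, 12, 4, 11, 1]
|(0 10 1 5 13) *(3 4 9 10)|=8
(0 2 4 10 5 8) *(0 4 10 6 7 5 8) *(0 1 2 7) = (0 7 5 1 2 10 8 4 6) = [7, 2, 10, 3, 6, 1, 0, 5, 4, 9, 8]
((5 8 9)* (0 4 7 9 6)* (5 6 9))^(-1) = ((0 4 7 5 8 9 6))^(-1) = (0 6 9 8 5 7 4)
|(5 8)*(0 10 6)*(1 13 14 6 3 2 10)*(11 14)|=|(0 1 13 11 14 6)(2 10 3)(5 8)|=6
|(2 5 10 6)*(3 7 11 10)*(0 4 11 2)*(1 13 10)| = |(0 4 11 1 13 10 6)(2 5 3 7)| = 28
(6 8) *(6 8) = (8) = [0, 1, 2, 3, 4, 5, 6, 7, 8]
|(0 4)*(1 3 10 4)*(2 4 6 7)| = 8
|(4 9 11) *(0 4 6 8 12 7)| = 8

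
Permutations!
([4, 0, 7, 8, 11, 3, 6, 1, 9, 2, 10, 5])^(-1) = [1, 7, 9, 5, 0, 11, 6, 2, 3, 8, 10, 4]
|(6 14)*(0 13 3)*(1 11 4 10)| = 12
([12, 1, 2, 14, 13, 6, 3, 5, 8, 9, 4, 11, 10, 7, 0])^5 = [7, 1, 2, 4, 3, 12, 10, 0, 8, 9, 6, 11, 5, 14, 13]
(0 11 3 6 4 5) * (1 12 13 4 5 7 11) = (0 1 12 13 4 7 11 3 6 5) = [1, 12, 2, 6, 7, 0, 5, 11, 8, 9, 10, 3, 13, 4]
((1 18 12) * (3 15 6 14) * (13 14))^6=((1 18 12)(3 15 6 13 14))^6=(18)(3 15 6 13 14)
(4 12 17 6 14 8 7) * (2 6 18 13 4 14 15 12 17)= (2 6 15 12)(4 17 18 13)(7 14 8)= [0, 1, 6, 3, 17, 5, 15, 14, 7, 9, 10, 11, 2, 4, 8, 12, 16, 18, 13]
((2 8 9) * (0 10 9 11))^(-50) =(0 8 9)(2 10 11)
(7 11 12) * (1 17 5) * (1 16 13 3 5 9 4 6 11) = (1 17 9 4 6 11 12 7)(3 5 16 13) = [0, 17, 2, 5, 6, 16, 11, 1, 8, 4, 10, 12, 7, 3, 14, 15, 13, 9]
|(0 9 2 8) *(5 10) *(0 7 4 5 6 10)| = 14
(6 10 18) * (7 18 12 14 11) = (6 10 12 14 11 7 18) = [0, 1, 2, 3, 4, 5, 10, 18, 8, 9, 12, 7, 14, 13, 11, 15, 16, 17, 6]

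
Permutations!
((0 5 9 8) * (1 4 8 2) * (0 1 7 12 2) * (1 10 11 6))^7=((0 5 9)(1 4 8 10 11 6)(2 7 12))^7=(0 5 9)(1 4 8 10 11 6)(2 7 12)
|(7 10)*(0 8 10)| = 4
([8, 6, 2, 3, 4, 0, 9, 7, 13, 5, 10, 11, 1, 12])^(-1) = (0 5 9 6 1 12 13 8)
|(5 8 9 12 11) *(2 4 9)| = 7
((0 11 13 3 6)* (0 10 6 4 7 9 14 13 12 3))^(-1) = ((0 11 12 3 4 7 9 14 13)(6 10))^(-1) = (0 13 14 9 7 4 3 12 11)(6 10)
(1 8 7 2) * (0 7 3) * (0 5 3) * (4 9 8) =(0 7 2 1 4 9 8)(3 5) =[7, 4, 1, 5, 9, 3, 6, 2, 0, 8]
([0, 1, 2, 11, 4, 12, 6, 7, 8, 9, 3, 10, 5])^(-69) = (5 12)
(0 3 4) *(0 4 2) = (4)(0 3 2) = [3, 1, 0, 2, 4]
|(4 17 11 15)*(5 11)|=|(4 17 5 11 15)|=5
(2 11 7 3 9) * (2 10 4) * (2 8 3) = (2 11 7)(3 9 10 4 8) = [0, 1, 11, 9, 8, 5, 6, 2, 3, 10, 4, 7]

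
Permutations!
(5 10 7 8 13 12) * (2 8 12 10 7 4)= (2 8 13 10 4)(5 7 12)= [0, 1, 8, 3, 2, 7, 6, 12, 13, 9, 4, 11, 5, 10]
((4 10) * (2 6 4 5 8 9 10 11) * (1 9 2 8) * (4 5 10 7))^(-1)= ((1 9 7 4 11 8 2 6 5))^(-1)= (1 5 6 2 8 11 4 7 9)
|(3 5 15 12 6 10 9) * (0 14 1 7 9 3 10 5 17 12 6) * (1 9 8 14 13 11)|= 12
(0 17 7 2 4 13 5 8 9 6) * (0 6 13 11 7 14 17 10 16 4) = (0 10 16 4 11 7 2)(5 8 9 13)(14 17) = [10, 1, 0, 3, 11, 8, 6, 2, 9, 13, 16, 7, 12, 5, 17, 15, 4, 14]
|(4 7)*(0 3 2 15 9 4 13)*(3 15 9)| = |(0 15 3 2 9 4 7 13)| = 8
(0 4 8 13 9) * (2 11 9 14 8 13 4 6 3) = (0 6 3 2 11 9)(4 13 14 8) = [6, 1, 11, 2, 13, 5, 3, 7, 4, 0, 10, 9, 12, 14, 8]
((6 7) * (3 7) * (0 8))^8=(8)(3 6 7)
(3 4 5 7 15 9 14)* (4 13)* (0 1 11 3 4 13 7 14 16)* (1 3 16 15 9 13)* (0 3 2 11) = (0 2 11 16 3 7 9 15 13 1)(4 5 14) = [2, 0, 11, 7, 5, 14, 6, 9, 8, 15, 10, 16, 12, 1, 4, 13, 3]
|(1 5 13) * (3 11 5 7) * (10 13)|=7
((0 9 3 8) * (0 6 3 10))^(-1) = (0 10 9)(3 6 8)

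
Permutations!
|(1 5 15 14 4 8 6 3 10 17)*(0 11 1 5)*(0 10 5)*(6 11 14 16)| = 40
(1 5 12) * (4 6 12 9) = (1 5 9 4 6 12) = [0, 5, 2, 3, 6, 9, 12, 7, 8, 4, 10, 11, 1]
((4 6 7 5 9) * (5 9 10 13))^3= ((4 6 7 9)(5 10 13))^3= (13)(4 9 7 6)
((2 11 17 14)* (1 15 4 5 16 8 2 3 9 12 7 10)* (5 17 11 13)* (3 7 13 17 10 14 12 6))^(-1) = ((1 15 4 10)(2 17 12 13 5 16 8)(3 9 6)(7 14))^(-1) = (1 10 4 15)(2 8 16 5 13 12 17)(3 6 9)(7 14)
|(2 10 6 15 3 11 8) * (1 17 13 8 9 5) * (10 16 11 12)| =45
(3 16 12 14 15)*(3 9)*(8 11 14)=(3 16 12 8 11 14 15 9)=[0, 1, 2, 16, 4, 5, 6, 7, 11, 3, 10, 14, 8, 13, 15, 9, 12]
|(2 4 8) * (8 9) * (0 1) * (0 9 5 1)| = 6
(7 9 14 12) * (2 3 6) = (2 3 6)(7 9 14 12) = [0, 1, 3, 6, 4, 5, 2, 9, 8, 14, 10, 11, 7, 13, 12]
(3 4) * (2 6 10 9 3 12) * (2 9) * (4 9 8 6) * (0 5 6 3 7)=(0 5 6 10 2 4 12 8 3 9 7)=[5, 1, 4, 9, 12, 6, 10, 0, 3, 7, 2, 11, 8]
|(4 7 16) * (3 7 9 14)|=6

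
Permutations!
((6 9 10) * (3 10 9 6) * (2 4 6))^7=((2 4 6)(3 10))^7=(2 4 6)(3 10)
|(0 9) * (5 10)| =|(0 9)(5 10)| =2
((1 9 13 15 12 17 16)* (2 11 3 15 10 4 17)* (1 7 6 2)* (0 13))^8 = (0 2 13 11 10 3 4 15 17 12 16 1 7 9 6) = ((0 13 10 4 17 16 7 6 2 11 3 15 12 1 9))^8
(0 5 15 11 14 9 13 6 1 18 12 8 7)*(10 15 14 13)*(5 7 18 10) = (0 7)(1 10 15 11 13 6)(5 14 9)(8 18 12) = [7, 10, 2, 3, 4, 14, 1, 0, 18, 5, 15, 13, 8, 6, 9, 11, 16, 17, 12]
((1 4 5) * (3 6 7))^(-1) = (1 5 4)(3 7 6)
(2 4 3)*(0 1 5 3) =[1, 5, 4, 2, 0, 3] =(0 1 5 3 2 4)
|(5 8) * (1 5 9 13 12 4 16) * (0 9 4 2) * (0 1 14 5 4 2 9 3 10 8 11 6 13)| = 15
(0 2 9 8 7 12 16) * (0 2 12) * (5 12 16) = (0 16 2 9 8 7)(5 12) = [16, 1, 9, 3, 4, 12, 6, 0, 7, 8, 10, 11, 5, 13, 14, 15, 2]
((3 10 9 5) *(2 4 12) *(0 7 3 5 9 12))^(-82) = ((0 7 3 10 12 2 4))^(-82) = (0 3 12 4 7 10 2)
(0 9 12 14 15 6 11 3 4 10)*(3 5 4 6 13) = [9, 1, 2, 6, 10, 4, 11, 7, 8, 12, 0, 5, 14, 3, 15, 13] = (0 9 12 14 15 13 3 6 11 5 4 10)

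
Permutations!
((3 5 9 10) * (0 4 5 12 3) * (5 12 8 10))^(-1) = ((0 4 12 3 8 10)(5 9))^(-1) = (0 10 8 3 12 4)(5 9)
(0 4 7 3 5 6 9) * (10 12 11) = (0 4 7 3 5 6 9)(10 12 11) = [4, 1, 2, 5, 7, 6, 9, 3, 8, 0, 12, 10, 11]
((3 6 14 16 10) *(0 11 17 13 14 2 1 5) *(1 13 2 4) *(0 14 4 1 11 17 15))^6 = ((0 17 2 13 4 11 15)(1 5 14 16 10 3 6))^6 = (0 15 11 4 13 2 17)(1 6 3 10 16 14 5)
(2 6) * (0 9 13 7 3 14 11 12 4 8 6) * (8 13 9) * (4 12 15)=(0 8 6 2)(3 14 11 15 4 13 7)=[8, 1, 0, 14, 13, 5, 2, 3, 6, 9, 10, 15, 12, 7, 11, 4]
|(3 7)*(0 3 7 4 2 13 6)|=|(0 3 4 2 13 6)|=6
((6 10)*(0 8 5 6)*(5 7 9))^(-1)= (0 10 6 5 9 7 8)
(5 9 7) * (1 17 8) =(1 17 8)(5 9 7) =[0, 17, 2, 3, 4, 9, 6, 5, 1, 7, 10, 11, 12, 13, 14, 15, 16, 8]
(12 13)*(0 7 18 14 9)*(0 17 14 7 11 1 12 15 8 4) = [11, 12, 2, 3, 0, 5, 6, 18, 4, 17, 10, 1, 13, 15, 9, 8, 16, 14, 7] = (0 11 1 12 13 15 8 4)(7 18)(9 17 14)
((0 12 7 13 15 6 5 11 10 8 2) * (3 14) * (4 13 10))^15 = ((0 12 7 10 8 2)(3 14)(4 13 15 6 5 11))^15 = (0 10)(2 7)(3 14)(4 6)(5 13)(8 12)(11 15)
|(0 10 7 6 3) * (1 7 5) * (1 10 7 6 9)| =6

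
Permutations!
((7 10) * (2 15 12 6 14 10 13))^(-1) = ((2 15 12 6 14 10 7 13))^(-1) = (2 13 7 10 14 6 12 15)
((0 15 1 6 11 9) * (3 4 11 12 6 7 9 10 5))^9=(0 9 7 1 15)(3 5 10 11 4)(6 12)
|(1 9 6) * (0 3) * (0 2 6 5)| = 7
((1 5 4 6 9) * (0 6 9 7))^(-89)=(0 6 7)(1 9 4 5)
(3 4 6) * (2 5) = (2 5)(3 4 6) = [0, 1, 5, 4, 6, 2, 3]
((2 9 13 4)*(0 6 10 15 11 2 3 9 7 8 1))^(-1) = (0 1 8 7 2 11 15 10 6)(3 4 13 9)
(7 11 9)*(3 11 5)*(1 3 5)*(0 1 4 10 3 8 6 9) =[1, 8, 2, 11, 10, 5, 9, 4, 6, 7, 3, 0] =(0 1 8 6 9 7 4 10 3 11)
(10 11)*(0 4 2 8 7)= [4, 1, 8, 3, 2, 5, 6, 0, 7, 9, 11, 10]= (0 4 2 8 7)(10 11)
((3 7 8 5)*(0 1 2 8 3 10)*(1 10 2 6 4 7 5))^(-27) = (0 10)(1 5 4 8 3 6 2 7)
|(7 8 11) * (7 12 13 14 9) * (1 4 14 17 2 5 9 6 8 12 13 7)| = |(1 4 14 6 8 11 13 17 2 5 9)(7 12)| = 22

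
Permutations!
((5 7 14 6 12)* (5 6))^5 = (5 14 7)(6 12)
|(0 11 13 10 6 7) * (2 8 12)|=|(0 11 13 10 6 7)(2 8 12)|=6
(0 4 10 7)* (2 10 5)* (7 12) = (0 4 5 2 10 12 7) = [4, 1, 10, 3, 5, 2, 6, 0, 8, 9, 12, 11, 7]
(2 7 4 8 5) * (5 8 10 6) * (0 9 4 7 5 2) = (0 9 4 10 6 2 5) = [9, 1, 5, 3, 10, 0, 2, 7, 8, 4, 6]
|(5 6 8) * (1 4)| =|(1 4)(5 6 8)| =6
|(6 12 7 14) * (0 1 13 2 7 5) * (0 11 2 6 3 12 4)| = |(0 1 13 6 4)(2 7 14 3 12 5 11)| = 35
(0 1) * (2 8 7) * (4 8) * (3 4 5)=(0 1)(2 5 3 4 8 7)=[1, 0, 5, 4, 8, 3, 6, 2, 7]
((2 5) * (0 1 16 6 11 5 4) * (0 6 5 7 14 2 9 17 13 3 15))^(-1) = ((0 1 16 5 9 17 13 3 15)(2 4 6 11 7 14))^(-1) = (0 15 3 13 17 9 5 16 1)(2 14 7 11 6 4)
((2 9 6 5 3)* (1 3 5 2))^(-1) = (1 3)(2 6 9)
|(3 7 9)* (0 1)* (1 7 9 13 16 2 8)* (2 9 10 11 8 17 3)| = 12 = |(0 7 13 16 9 2 17 3 10 11 8 1)|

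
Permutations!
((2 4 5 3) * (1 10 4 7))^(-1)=(1 7 2 3 5 4 10)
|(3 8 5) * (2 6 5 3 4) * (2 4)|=|(2 6 5)(3 8)|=6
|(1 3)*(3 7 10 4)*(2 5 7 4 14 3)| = |(1 4 2 5 7 10 14 3)| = 8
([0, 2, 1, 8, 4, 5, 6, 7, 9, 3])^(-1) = [0, 2, 1, 9, 4, 5, 6, 7, 3, 8]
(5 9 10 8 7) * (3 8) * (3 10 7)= (10)(3 8)(5 9 7)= [0, 1, 2, 8, 4, 9, 6, 5, 3, 7, 10]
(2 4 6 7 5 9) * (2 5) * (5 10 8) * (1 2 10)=(1 2 4 6 7 10 8 5 9)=[0, 2, 4, 3, 6, 9, 7, 10, 5, 1, 8]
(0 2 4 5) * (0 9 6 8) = (0 2 4 5 9 6 8) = [2, 1, 4, 3, 5, 9, 8, 7, 0, 6]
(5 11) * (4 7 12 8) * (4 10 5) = (4 7 12 8 10 5 11) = [0, 1, 2, 3, 7, 11, 6, 12, 10, 9, 5, 4, 8]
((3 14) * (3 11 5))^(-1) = (3 5 11 14)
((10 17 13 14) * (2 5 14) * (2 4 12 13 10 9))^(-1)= (2 9 14 5)(4 13 12)(10 17)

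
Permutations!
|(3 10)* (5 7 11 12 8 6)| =|(3 10)(5 7 11 12 8 6)| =6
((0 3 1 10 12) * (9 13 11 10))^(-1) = ((0 3 1 9 13 11 10 12))^(-1) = (0 12 10 11 13 9 1 3)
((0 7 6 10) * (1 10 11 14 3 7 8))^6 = ((0 8 1 10)(3 7 6 11 14))^6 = (0 1)(3 7 6 11 14)(8 10)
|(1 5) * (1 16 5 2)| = 2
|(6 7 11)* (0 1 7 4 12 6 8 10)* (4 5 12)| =|(0 1 7 11 8 10)(5 12 6)| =6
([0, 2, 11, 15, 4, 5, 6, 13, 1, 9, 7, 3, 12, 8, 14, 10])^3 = (1 3 7)(2 15 13)(8 11 10)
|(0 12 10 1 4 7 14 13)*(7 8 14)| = 8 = |(0 12 10 1 4 8 14 13)|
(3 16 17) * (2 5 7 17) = (2 5 7 17 3 16) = [0, 1, 5, 16, 4, 7, 6, 17, 8, 9, 10, 11, 12, 13, 14, 15, 2, 3]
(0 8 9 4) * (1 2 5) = (0 8 9 4)(1 2 5) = [8, 2, 5, 3, 0, 1, 6, 7, 9, 4]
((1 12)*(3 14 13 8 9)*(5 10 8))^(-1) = (1 12)(3 9 8 10 5 13 14)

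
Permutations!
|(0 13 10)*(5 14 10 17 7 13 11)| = 15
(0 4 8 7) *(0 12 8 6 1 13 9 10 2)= [4, 13, 0, 3, 6, 5, 1, 12, 7, 10, 2, 11, 8, 9]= (0 4 6 1 13 9 10 2)(7 12 8)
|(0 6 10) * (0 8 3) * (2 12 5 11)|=20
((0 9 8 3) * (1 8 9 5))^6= ((9)(0 5 1 8 3))^6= (9)(0 5 1 8 3)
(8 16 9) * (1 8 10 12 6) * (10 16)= (1 8 10 12 6)(9 16)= [0, 8, 2, 3, 4, 5, 1, 7, 10, 16, 12, 11, 6, 13, 14, 15, 9]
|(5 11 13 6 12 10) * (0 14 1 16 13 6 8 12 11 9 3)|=22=|(0 14 1 16 13 8 12 10 5 9 3)(6 11)|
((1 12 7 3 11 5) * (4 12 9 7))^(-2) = (12)(1 11 7)(3 9 5)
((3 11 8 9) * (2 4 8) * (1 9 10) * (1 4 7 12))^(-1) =((1 9 3 11 2 7 12)(4 8 10))^(-1) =(1 12 7 2 11 3 9)(4 10 8)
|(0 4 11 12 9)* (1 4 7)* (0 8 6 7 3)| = |(0 3)(1 4 11 12 9 8 6 7)| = 8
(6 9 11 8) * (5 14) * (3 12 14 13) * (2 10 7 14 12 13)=(2 10 7 14 5)(3 13)(6 9 11 8)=[0, 1, 10, 13, 4, 2, 9, 14, 6, 11, 7, 8, 12, 3, 5]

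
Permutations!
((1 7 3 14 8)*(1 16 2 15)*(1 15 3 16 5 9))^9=(16)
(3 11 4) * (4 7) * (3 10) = (3 11 7 4 10) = [0, 1, 2, 11, 10, 5, 6, 4, 8, 9, 3, 7]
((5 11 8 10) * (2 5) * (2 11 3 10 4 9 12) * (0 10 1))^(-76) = (0 10 11 8 4 9 12 2 5 3 1)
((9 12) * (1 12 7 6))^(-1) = (1 6 7 9 12)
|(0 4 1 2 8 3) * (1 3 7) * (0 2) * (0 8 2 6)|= 12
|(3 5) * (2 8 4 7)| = 4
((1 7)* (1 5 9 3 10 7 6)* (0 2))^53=((0 2)(1 6)(3 10 7 5 9))^53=(0 2)(1 6)(3 5 10 9 7)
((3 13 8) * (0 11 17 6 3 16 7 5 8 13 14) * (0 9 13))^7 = (0 13 9 14 3 6 17 11)(5 7 16 8) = ((0 11 17 6 3 14 9 13)(5 8 16 7))^7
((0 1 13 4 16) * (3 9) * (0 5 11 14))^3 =(0 4 11 1 16 14 13 5)(3 9)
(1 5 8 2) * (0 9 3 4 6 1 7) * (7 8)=[9, 5, 8, 4, 6, 7, 1, 0, 2, 3]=(0 9 3 4 6 1 5 7)(2 8)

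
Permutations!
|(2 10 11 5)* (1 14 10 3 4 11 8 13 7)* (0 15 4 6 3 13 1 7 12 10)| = 12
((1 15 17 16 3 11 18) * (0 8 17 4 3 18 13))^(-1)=((0 8 17 16 18 1 15 4 3 11 13))^(-1)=(0 13 11 3 4 15 1 18 16 17 8)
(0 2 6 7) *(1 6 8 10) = (0 2 8 10 1 6 7) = [2, 6, 8, 3, 4, 5, 7, 0, 10, 9, 1]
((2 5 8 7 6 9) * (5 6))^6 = ((2 6 9)(5 8 7))^6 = (9)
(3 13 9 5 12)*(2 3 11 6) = (2 3 13 9 5 12 11 6) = [0, 1, 3, 13, 4, 12, 2, 7, 8, 5, 10, 6, 11, 9]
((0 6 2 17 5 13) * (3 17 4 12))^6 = (0 17 4)(2 13 3)(5 12 6)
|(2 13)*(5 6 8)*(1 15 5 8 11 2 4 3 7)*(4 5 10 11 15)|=28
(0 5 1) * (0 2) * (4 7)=(0 5 1 2)(4 7)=[5, 2, 0, 3, 7, 1, 6, 4]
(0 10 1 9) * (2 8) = [10, 9, 8, 3, 4, 5, 6, 7, 2, 0, 1] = (0 10 1 9)(2 8)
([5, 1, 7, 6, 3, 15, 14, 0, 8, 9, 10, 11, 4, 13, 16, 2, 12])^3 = (0 2 5 7 15)(3 16)(4 14)(6 12)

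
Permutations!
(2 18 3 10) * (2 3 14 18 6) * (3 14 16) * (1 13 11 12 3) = (1 13 11 12 3 10 14 18 16)(2 6) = [0, 13, 6, 10, 4, 5, 2, 7, 8, 9, 14, 12, 3, 11, 18, 15, 1, 17, 16]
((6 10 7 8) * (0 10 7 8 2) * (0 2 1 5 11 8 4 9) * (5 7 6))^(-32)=((0 10 4 9)(1 7)(5 11 8))^(-32)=(5 11 8)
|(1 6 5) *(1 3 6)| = |(3 6 5)| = 3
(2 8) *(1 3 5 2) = (1 3 5 2 8) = [0, 3, 8, 5, 4, 2, 6, 7, 1]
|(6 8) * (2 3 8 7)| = 5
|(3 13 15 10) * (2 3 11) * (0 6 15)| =|(0 6 15 10 11 2 3 13)| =8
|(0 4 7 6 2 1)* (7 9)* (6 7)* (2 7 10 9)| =4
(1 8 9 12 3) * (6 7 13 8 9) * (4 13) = (1 9 12 3)(4 13 8 6 7) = [0, 9, 2, 1, 13, 5, 7, 4, 6, 12, 10, 11, 3, 8]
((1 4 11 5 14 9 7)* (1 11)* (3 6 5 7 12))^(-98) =(3 9 5)(6 12 14)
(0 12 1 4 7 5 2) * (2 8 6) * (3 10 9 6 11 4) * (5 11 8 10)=(0 12 1 3 5 10 9 6 2)(4 7 11)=[12, 3, 0, 5, 7, 10, 2, 11, 8, 6, 9, 4, 1]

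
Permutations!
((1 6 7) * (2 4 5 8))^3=((1 6 7)(2 4 5 8))^3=(2 8 5 4)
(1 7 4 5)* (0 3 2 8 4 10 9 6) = (0 3 2 8 4 5 1 7 10 9 6) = [3, 7, 8, 2, 5, 1, 0, 10, 4, 6, 9]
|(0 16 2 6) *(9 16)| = |(0 9 16 2 6)| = 5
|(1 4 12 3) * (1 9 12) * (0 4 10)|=|(0 4 1 10)(3 9 12)|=12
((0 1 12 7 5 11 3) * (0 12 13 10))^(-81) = ((0 1 13 10)(3 12 7 5 11))^(-81) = (0 10 13 1)(3 11 5 7 12)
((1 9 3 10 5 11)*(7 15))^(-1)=(1 11 5 10 3 9)(7 15)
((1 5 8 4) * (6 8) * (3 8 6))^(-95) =((1 5 3 8 4))^(-95) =(8)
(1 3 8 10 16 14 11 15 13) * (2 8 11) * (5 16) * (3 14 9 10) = (1 14 2 8 3 11 15 13)(5 16 9 10) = [0, 14, 8, 11, 4, 16, 6, 7, 3, 10, 5, 15, 12, 1, 2, 13, 9]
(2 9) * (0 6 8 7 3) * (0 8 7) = (0 6 7 3 8)(2 9) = [6, 1, 9, 8, 4, 5, 7, 3, 0, 2]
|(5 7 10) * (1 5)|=4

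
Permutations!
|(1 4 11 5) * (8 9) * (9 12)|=12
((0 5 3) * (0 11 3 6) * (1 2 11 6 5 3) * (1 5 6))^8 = ((0 3 1 2 11 5 6))^8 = (0 3 1 2 11 5 6)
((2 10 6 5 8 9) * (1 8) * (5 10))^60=(10)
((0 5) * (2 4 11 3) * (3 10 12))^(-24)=(12)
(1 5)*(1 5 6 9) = (1 6 9) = [0, 6, 2, 3, 4, 5, 9, 7, 8, 1]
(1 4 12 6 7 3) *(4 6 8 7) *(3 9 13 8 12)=(1 6 4 3)(7 9 13 8)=[0, 6, 2, 1, 3, 5, 4, 9, 7, 13, 10, 11, 12, 8]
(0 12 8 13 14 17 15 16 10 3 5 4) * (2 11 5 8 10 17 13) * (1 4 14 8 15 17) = [12, 4, 11, 15, 0, 14, 6, 7, 2, 9, 3, 5, 10, 8, 13, 16, 1, 17] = (17)(0 12 10 3 15 16 1 4)(2 11 5 14 13 8)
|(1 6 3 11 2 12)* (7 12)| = 7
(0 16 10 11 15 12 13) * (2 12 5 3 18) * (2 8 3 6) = (0 16 10 11 15 5 6 2 12 13)(3 18 8) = [16, 1, 12, 18, 4, 6, 2, 7, 3, 9, 11, 15, 13, 0, 14, 5, 10, 17, 8]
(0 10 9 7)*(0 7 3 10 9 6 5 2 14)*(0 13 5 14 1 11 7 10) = (0 9 3)(1 11 7 10 6 14 13 5 2) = [9, 11, 1, 0, 4, 2, 14, 10, 8, 3, 6, 7, 12, 5, 13]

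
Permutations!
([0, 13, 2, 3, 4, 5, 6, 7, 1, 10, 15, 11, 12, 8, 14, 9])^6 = [0, 1, 2, 3, 4, 5, 6, 7, 8, 9, 10, 11, 12, 13, 14, 15]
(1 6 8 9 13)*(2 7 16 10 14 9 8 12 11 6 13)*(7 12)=(1 13)(2 12 11 6 7 16 10 14 9)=[0, 13, 12, 3, 4, 5, 7, 16, 8, 2, 14, 6, 11, 1, 9, 15, 10]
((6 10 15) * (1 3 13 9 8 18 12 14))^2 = (1 13 8 12)(3 9 18 14)(6 15 10)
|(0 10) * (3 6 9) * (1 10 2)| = |(0 2 1 10)(3 6 9)| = 12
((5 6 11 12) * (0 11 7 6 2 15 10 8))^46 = ((0 11 12 5 2 15 10 8)(6 7))^46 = (0 10 2 12)(5 11 8 15)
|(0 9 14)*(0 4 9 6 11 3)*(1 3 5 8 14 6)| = |(0 1 3)(4 9 6 11 5 8 14)| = 21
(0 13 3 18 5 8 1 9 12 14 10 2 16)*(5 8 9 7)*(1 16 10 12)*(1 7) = [13, 1, 10, 18, 4, 9, 6, 5, 16, 7, 2, 11, 14, 3, 12, 15, 0, 17, 8] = (0 13 3 18 8 16)(2 10)(5 9 7)(12 14)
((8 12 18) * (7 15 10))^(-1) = (7 10 15)(8 18 12)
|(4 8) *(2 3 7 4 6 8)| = 4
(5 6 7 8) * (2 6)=(2 6 7 8 5)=[0, 1, 6, 3, 4, 2, 7, 8, 5]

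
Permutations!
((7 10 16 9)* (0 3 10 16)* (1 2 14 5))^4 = ((0 3 10)(1 2 14 5)(7 16 9))^4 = (0 3 10)(7 16 9)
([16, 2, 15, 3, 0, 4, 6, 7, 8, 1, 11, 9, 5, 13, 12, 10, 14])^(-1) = [4, 9, 1, 3, 5, 12, 6, 7, 8, 11, 15, 10, 14, 13, 16, 2, 0]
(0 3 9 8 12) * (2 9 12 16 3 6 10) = (0 6 10 2 9 8 16 3 12) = [6, 1, 9, 12, 4, 5, 10, 7, 16, 8, 2, 11, 0, 13, 14, 15, 3]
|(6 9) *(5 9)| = 3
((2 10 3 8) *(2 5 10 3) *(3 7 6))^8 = (2 7 6 3 8 5 10)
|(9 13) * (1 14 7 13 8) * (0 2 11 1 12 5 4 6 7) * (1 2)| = 24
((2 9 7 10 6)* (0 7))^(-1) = ((0 7 10 6 2 9))^(-1) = (0 9 2 6 10 7)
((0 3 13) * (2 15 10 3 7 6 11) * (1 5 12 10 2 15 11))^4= (0 5 13 1 3 6 10 7 12)(2 11 15)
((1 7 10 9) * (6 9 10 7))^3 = ((10)(1 6 9))^3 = (10)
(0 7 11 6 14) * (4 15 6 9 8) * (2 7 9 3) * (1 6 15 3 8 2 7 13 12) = (15)(0 9 2 13 12 1 6 14)(3 7 11 8 4) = [9, 6, 13, 7, 3, 5, 14, 11, 4, 2, 10, 8, 1, 12, 0, 15]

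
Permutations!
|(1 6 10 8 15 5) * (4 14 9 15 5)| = |(1 6 10 8 5)(4 14 9 15)| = 20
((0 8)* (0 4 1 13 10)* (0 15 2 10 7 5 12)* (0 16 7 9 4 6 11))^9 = ((0 8 6 11)(1 13 9 4)(2 10 15)(5 12 16 7))^9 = (0 8 6 11)(1 13 9 4)(5 12 16 7)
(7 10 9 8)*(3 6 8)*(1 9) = (1 9 3 6 8 7 10) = [0, 9, 2, 6, 4, 5, 8, 10, 7, 3, 1]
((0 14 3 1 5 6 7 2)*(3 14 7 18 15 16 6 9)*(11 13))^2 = (0 2 7)(1 9)(3 5)(6 15)(16 18)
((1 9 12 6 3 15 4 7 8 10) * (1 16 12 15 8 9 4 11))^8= (1 7 15)(3 10 12)(4 9 11)(6 8 16)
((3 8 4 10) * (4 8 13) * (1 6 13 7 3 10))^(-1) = (1 4 13 6)(3 7)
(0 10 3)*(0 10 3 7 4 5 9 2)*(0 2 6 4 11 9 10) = (0 3)(4 5 10 7 11 9 6) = [3, 1, 2, 0, 5, 10, 4, 11, 8, 6, 7, 9]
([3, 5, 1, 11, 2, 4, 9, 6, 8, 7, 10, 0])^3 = [0, 2, 4, 3, 5, 1, 6, 7, 8, 9, 10, 11]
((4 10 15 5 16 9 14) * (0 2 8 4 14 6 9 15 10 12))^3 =((0 2 8 4 12)(5 16 15)(6 9))^3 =(16)(0 4 2 12 8)(6 9)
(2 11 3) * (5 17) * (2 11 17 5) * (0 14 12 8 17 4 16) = [14, 1, 4, 11, 16, 5, 6, 7, 17, 9, 10, 3, 8, 13, 12, 15, 0, 2] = (0 14 12 8 17 2 4 16)(3 11)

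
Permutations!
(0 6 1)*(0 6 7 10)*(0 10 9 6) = (10)(0 7 9 6 1) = [7, 0, 2, 3, 4, 5, 1, 9, 8, 6, 10]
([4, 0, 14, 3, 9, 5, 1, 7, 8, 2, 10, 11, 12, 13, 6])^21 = (14)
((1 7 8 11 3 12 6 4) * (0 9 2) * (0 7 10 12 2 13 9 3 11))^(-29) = (0 3 2 7 8)(1 10 12 6 4)(9 13)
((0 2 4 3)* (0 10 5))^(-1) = ((0 2 4 3 10 5))^(-1) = (0 5 10 3 4 2)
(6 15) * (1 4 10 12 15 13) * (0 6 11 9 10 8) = (0 6 13 1 4 8)(9 10 12 15 11) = [6, 4, 2, 3, 8, 5, 13, 7, 0, 10, 12, 9, 15, 1, 14, 11]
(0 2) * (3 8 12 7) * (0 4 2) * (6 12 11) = (2 4)(3 8 11 6 12 7) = [0, 1, 4, 8, 2, 5, 12, 3, 11, 9, 10, 6, 7]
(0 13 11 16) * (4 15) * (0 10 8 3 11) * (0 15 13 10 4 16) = (0 10 8 3 11)(4 13 15 16) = [10, 1, 2, 11, 13, 5, 6, 7, 3, 9, 8, 0, 12, 15, 14, 16, 4]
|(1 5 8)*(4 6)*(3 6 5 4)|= |(1 4 5 8)(3 6)|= 4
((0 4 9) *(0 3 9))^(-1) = (0 4)(3 9)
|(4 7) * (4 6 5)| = |(4 7 6 5)| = 4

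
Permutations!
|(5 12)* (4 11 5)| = |(4 11 5 12)| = 4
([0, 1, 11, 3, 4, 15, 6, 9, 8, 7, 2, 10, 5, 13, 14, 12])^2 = [0, 1, 10, 3, 4, 12, 6, 7, 8, 9, 11, 2, 15, 13, 14, 5]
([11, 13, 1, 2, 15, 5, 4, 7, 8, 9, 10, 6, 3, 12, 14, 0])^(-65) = (15)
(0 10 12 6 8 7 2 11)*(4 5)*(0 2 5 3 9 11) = (0 10 12 6 8 7 5 4 3 9 11 2) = [10, 1, 0, 9, 3, 4, 8, 5, 7, 11, 12, 2, 6]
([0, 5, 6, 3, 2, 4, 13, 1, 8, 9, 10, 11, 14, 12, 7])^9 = (14)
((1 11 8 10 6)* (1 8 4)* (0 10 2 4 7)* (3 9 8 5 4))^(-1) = ((0 10 6 5 4 1 11 7)(2 3 9 8))^(-1) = (0 7 11 1 4 5 6 10)(2 8 9 3)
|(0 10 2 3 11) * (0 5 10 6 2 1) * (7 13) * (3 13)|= 10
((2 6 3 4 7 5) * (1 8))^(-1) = (1 8)(2 5 7 4 3 6)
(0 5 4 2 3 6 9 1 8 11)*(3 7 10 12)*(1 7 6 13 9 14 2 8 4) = (0 5 1 4 8 11)(2 6 14)(3 13 9 7 10 12) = [5, 4, 6, 13, 8, 1, 14, 10, 11, 7, 12, 0, 3, 9, 2]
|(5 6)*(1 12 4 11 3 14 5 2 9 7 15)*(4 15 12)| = |(1 4 11 3 14 5 6 2 9 7 12 15)| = 12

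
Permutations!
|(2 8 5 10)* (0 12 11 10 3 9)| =9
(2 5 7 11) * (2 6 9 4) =(2 5 7 11 6 9 4) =[0, 1, 5, 3, 2, 7, 9, 11, 8, 4, 10, 6]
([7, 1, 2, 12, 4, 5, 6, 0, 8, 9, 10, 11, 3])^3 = [7, 1, 2, 12, 4, 5, 6, 0, 8, 9, 10, 11, 3]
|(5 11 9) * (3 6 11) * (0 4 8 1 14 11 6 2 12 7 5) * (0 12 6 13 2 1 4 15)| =24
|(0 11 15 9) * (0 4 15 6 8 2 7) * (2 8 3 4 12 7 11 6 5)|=24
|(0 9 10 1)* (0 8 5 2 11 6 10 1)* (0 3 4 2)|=|(0 9 1 8 5)(2 11 6 10 3 4)|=30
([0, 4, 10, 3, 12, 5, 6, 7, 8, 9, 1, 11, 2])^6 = [0, 4, 10, 3, 12, 5, 6, 7, 8, 9, 1, 11, 2]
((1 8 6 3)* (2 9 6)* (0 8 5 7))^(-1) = (0 7 5 1 3 6 9 2 8)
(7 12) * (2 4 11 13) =(2 4 11 13)(7 12) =[0, 1, 4, 3, 11, 5, 6, 12, 8, 9, 10, 13, 7, 2]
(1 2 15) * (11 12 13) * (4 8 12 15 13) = (1 2 13 11 15)(4 8 12) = [0, 2, 13, 3, 8, 5, 6, 7, 12, 9, 10, 15, 4, 11, 14, 1]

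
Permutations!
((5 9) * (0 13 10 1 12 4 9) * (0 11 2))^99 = (0 2 11 5 9 4 12 1 10 13)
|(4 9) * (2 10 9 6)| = |(2 10 9 4 6)| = 5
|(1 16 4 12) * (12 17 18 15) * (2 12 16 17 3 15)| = |(1 17 18 2 12)(3 15 16 4)| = 20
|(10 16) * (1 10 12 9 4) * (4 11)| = 7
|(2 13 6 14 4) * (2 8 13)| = 5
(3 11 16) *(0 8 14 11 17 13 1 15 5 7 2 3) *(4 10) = (0 8 14 11 16)(1 15 5 7 2 3 17 13)(4 10) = [8, 15, 3, 17, 10, 7, 6, 2, 14, 9, 4, 16, 12, 1, 11, 5, 0, 13]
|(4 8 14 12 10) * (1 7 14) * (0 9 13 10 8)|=5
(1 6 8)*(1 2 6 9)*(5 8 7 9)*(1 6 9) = (1 5 8 2 9 6 7) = [0, 5, 9, 3, 4, 8, 7, 1, 2, 6]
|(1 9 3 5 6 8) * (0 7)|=|(0 7)(1 9 3 5 6 8)|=6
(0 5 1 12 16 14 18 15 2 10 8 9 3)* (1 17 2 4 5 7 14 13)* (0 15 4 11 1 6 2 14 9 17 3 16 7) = (1 12 7 9 16 13 6 2 10 8 17 14 18 4 5 3 15 11) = [0, 12, 10, 15, 5, 3, 2, 9, 17, 16, 8, 1, 7, 6, 18, 11, 13, 14, 4]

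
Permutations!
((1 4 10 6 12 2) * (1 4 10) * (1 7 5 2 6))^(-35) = ((1 10)(2 4 7 5)(6 12))^(-35) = (1 10)(2 4 7 5)(6 12)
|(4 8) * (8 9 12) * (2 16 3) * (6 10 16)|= 20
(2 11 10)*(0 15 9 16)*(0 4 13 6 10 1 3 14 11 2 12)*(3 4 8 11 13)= [15, 4, 2, 14, 3, 5, 10, 7, 11, 16, 12, 1, 0, 6, 13, 9, 8]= (0 15 9 16 8 11 1 4 3 14 13 6 10 12)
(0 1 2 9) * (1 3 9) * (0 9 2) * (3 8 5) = (9)(0 8 5 3 2 1) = [8, 0, 1, 2, 4, 3, 6, 7, 5, 9]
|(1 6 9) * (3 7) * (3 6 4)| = 6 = |(1 4 3 7 6 9)|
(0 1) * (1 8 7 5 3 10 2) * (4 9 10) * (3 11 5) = [8, 0, 1, 4, 9, 11, 6, 3, 7, 10, 2, 5] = (0 8 7 3 4 9 10 2 1)(5 11)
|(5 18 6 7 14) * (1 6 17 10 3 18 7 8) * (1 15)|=12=|(1 6 8 15)(3 18 17 10)(5 7 14)|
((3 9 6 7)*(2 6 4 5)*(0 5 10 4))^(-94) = ((0 5 2 6 7 3 9)(4 10))^(-94) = (10)(0 7 5 3 2 9 6)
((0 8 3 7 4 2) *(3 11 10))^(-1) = ((0 8 11 10 3 7 4 2))^(-1) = (0 2 4 7 3 10 11 8)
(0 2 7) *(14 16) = (0 2 7)(14 16) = [2, 1, 7, 3, 4, 5, 6, 0, 8, 9, 10, 11, 12, 13, 16, 15, 14]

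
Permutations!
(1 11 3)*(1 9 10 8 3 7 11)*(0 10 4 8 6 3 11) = (0 10 6 3 9 4 8 11 7) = [10, 1, 2, 9, 8, 5, 3, 0, 11, 4, 6, 7]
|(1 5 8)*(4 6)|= |(1 5 8)(4 6)|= 6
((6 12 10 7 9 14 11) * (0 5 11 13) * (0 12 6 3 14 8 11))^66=(3 12 9)(7 11 13)(8 14 10)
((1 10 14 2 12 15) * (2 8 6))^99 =((1 10 14 8 6 2 12 15))^99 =(1 8 12 10 6 15 14 2)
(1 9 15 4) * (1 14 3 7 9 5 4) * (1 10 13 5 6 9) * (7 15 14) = (1 6 9 14 3 15 10 13 5 4 7) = [0, 6, 2, 15, 7, 4, 9, 1, 8, 14, 13, 11, 12, 5, 3, 10]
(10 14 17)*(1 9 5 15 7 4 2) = (1 9 5 15 7 4 2)(10 14 17) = [0, 9, 1, 3, 2, 15, 6, 4, 8, 5, 14, 11, 12, 13, 17, 7, 16, 10]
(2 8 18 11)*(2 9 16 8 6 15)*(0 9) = (0 9 16 8 18 11)(2 6 15) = [9, 1, 6, 3, 4, 5, 15, 7, 18, 16, 10, 0, 12, 13, 14, 2, 8, 17, 11]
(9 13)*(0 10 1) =[10, 0, 2, 3, 4, 5, 6, 7, 8, 13, 1, 11, 12, 9] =(0 10 1)(9 13)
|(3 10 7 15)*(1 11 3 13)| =7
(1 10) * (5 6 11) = [0, 10, 2, 3, 4, 6, 11, 7, 8, 9, 1, 5] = (1 10)(5 6 11)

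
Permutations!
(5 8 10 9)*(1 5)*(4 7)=(1 5 8 10 9)(4 7)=[0, 5, 2, 3, 7, 8, 6, 4, 10, 1, 9]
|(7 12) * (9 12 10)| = |(7 10 9 12)| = 4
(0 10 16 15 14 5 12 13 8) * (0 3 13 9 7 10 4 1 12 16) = (0 4 1 12 9 7 10)(3 13 8)(5 16 15 14) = [4, 12, 2, 13, 1, 16, 6, 10, 3, 7, 0, 11, 9, 8, 5, 14, 15]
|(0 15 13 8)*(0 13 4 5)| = |(0 15 4 5)(8 13)| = 4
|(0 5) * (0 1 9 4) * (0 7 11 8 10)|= |(0 5 1 9 4 7 11 8 10)|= 9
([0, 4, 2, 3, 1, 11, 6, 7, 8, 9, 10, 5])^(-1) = [0, 4, 2, 3, 1, 11, 6, 7, 8, 9, 10, 5]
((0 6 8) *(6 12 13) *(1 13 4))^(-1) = ((0 12 4 1 13 6 8))^(-1) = (0 8 6 13 1 4 12)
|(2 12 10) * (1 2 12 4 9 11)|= 10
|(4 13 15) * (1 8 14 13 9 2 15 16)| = 20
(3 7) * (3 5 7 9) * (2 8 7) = [0, 1, 8, 9, 4, 2, 6, 5, 7, 3] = (2 8 7 5)(3 9)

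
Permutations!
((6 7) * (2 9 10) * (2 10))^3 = ((10)(2 9)(6 7))^3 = (10)(2 9)(6 7)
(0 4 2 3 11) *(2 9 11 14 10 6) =(0 4 9 11)(2 3 14 10 6) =[4, 1, 3, 14, 9, 5, 2, 7, 8, 11, 6, 0, 12, 13, 10]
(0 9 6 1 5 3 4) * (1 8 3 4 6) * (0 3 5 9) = (1 9)(3 6 8 5 4) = [0, 9, 2, 6, 3, 4, 8, 7, 5, 1]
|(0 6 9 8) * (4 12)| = 4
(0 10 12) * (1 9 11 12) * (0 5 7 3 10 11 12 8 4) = [11, 9, 2, 10, 0, 7, 6, 3, 4, 12, 1, 8, 5] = (0 11 8 4)(1 9 12 5 7 3 10)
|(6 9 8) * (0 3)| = |(0 3)(6 9 8)| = 6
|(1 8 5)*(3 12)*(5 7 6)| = 10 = |(1 8 7 6 5)(3 12)|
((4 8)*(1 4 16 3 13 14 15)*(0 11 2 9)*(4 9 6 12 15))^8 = ((0 11 2 6 12 15 1 9)(3 13 14 4 8 16))^8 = (3 14 8)(4 16 13)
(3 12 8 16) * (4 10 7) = (3 12 8 16)(4 10 7) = [0, 1, 2, 12, 10, 5, 6, 4, 16, 9, 7, 11, 8, 13, 14, 15, 3]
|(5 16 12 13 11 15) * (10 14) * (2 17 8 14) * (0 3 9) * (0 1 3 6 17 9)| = |(0 6 17 8 14 10 2 9 1 3)(5 16 12 13 11 15)| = 30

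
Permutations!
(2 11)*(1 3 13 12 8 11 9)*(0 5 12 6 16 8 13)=(0 5 12 13 6 16 8 11 2 9 1 3)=[5, 3, 9, 0, 4, 12, 16, 7, 11, 1, 10, 2, 13, 6, 14, 15, 8]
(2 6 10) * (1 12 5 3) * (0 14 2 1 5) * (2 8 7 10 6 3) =(0 14 8 7 10 1 12)(2 3 5) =[14, 12, 3, 5, 4, 2, 6, 10, 7, 9, 1, 11, 0, 13, 8]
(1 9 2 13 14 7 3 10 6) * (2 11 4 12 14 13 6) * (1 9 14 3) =(1 14 7)(2 6 9 11 4 12 3 10) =[0, 14, 6, 10, 12, 5, 9, 1, 8, 11, 2, 4, 3, 13, 7]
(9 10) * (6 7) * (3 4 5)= [0, 1, 2, 4, 5, 3, 7, 6, 8, 10, 9]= (3 4 5)(6 7)(9 10)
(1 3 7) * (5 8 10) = (1 3 7)(5 8 10) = [0, 3, 2, 7, 4, 8, 6, 1, 10, 9, 5]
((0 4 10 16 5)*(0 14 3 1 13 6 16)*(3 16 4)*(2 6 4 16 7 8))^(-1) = (0 10 4 13 1 3)(2 8 7 14 5 16 6)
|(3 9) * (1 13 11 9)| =|(1 13 11 9 3)| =5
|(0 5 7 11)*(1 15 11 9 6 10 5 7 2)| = |(0 7 9 6 10 5 2 1 15 11)| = 10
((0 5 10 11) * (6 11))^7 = (0 10 11 5 6)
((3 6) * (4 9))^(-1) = (3 6)(4 9)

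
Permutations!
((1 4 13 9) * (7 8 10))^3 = (1 9 13 4)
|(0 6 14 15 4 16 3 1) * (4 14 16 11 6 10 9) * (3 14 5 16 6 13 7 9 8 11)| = |(0 10 8 11 13 7 9 4 3 1)(5 16 14 15)| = 20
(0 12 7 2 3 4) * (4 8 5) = [12, 1, 3, 8, 0, 4, 6, 2, 5, 9, 10, 11, 7] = (0 12 7 2 3 8 5 4)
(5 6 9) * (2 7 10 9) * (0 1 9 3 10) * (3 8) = (0 1 9 5 6 2 7)(3 10 8) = [1, 9, 7, 10, 4, 6, 2, 0, 3, 5, 8]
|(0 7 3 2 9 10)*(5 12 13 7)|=9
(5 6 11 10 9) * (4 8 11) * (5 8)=(4 5 6)(8 11 10 9)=[0, 1, 2, 3, 5, 6, 4, 7, 11, 8, 9, 10]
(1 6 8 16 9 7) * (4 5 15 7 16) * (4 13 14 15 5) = (1 6 8 13 14 15 7)(9 16) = [0, 6, 2, 3, 4, 5, 8, 1, 13, 16, 10, 11, 12, 14, 15, 7, 9]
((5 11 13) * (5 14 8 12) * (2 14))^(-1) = (2 13 11 5 12 8 14)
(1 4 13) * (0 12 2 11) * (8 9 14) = (0 12 2 11)(1 4 13)(8 9 14) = [12, 4, 11, 3, 13, 5, 6, 7, 9, 14, 10, 0, 2, 1, 8]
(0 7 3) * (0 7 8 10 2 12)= (0 8 10 2 12)(3 7)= [8, 1, 12, 7, 4, 5, 6, 3, 10, 9, 2, 11, 0]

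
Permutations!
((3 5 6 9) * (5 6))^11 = (3 9 6)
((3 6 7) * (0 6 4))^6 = ((0 6 7 3 4))^6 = (0 6 7 3 4)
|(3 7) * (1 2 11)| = |(1 2 11)(3 7)| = 6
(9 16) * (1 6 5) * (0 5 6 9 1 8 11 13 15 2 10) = (0 5 8 11 13 15 2 10)(1 9 16) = [5, 9, 10, 3, 4, 8, 6, 7, 11, 16, 0, 13, 12, 15, 14, 2, 1]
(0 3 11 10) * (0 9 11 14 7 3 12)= (0 12)(3 14 7)(9 11 10)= [12, 1, 2, 14, 4, 5, 6, 3, 8, 11, 9, 10, 0, 13, 7]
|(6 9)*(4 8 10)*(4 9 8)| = 4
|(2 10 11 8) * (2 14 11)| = |(2 10)(8 14 11)| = 6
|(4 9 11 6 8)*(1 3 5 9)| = |(1 3 5 9 11 6 8 4)| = 8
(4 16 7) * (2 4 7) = (2 4 16) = [0, 1, 4, 3, 16, 5, 6, 7, 8, 9, 10, 11, 12, 13, 14, 15, 2]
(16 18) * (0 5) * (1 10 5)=[1, 10, 2, 3, 4, 0, 6, 7, 8, 9, 5, 11, 12, 13, 14, 15, 18, 17, 16]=(0 1 10 5)(16 18)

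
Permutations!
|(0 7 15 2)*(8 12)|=|(0 7 15 2)(8 12)|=4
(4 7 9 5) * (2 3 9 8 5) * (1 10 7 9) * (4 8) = (1 10 7 4 9 2 3)(5 8) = [0, 10, 3, 1, 9, 8, 6, 4, 5, 2, 7]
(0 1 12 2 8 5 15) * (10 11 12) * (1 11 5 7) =(0 11 12 2 8 7 1 10 5 15) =[11, 10, 8, 3, 4, 15, 6, 1, 7, 9, 5, 12, 2, 13, 14, 0]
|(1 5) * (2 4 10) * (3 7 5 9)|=|(1 9 3 7 5)(2 4 10)|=15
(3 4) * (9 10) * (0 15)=(0 15)(3 4)(9 10)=[15, 1, 2, 4, 3, 5, 6, 7, 8, 10, 9, 11, 12, 13, 14, 0]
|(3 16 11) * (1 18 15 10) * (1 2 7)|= 6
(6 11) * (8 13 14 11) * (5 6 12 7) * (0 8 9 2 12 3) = [8, 1, 12, 0, 4, 6, 9, 5, 13, 2, 10, 3, 7, 14, 11] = (0 8 13 14 11 3)(2 12 7 5 6 9)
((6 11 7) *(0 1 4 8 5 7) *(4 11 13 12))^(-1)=(0 11 1)(4 12 13 6 7 5 8)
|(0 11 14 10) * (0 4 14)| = 6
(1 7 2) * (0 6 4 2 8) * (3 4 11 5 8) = (0 6 11 5 8)(1 7 3 4 2) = [6, 7, 1, 4, 2, 8, 11, 3, 0, 9, 10, 5]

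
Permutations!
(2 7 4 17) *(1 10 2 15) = (1 10 2 7 4 17 15) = [0, 10, 7, 3, 17, 5, 6, 4, 8, 9, 2, 11, 12, 13, 14, 1, 16, 15]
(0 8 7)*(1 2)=(0 8 7)(1 2)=[8, 2, 1, 3, 4, 5, 6, 0, 7]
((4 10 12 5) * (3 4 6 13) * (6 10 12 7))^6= ((3 4 12 5 10 7 6 13))^6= (3 6 10 12)(4 13 7 5)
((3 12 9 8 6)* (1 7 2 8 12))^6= ((1 7 2 8 6 3)(9 12))^6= (12)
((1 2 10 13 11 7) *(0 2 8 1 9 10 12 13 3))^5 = ((0 2 12 13 11 7 9 10 3)(1 8))^5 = (0 7 2 9 12 10 13 3 11)(1 8)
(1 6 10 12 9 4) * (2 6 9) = [0, 9, 6, 3, 1, 5, 10, 7, 8, 4, 12, 11, 2] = (1 9 4)(2 6 10 12)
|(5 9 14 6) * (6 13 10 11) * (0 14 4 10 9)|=9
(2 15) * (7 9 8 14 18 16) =(2 15)(7 9 8 14 18 16) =[0, 1, 15, 3, 4, 5, 6, 9, 14, 8, 10, 11, 12, 13, 18, 2, 7, 17, 16]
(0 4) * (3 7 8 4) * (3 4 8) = (8)(0 4)(3 7) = [4, 1, 2, 7, 0, 5, 6, 3, 8]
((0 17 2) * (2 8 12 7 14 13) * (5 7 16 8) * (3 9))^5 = ((0 17 5 7 14 13 2)(3 9)(8 12 16))^5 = (0 13 7 17 2 14 5)(3 9)(8 16 12)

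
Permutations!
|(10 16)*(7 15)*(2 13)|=|(2 13)(7 15)(10 16)|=2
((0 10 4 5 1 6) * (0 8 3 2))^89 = (0 2 3 8 6 1 5 4 10)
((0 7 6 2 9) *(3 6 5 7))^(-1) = (0 9 2 6 3)(5 7)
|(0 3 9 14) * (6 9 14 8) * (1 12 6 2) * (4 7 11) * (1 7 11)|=|(0 3 14)(1 12 6 9 8 2 7)(4 11)|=42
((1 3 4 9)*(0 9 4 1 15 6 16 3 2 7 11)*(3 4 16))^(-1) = (0 11 7 2 1 3 6 15 9)(4 16)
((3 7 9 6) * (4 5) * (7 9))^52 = (3 9 6) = ((3 9 6)(4 5))^52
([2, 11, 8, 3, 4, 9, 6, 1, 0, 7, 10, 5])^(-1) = [8, 7, 0, 3, 4, 11, 6, 9, 2, 5, 10, 1]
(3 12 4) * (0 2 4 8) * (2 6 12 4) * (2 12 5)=(0 6 5 2 12 8)(3 4)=[6, 1, 12, 4, 3, 2, 5, 7, 0, 9, 10, 11, 8]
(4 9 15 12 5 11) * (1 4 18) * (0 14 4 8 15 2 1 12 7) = (0 14 4 9 2 1 8 15 7)(5 11 18 12) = [14, 8, 1, 3, 9, 11, 6, 0, 15, 2, 10, 18, 5, 13, 4, 7, 16, 17, 12]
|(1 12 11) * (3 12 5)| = 5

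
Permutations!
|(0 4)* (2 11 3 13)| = |(0 4)(2 11 3 13)| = 4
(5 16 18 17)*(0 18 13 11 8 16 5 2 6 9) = (0 18 17 2 6 9)(8 16 13 11) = [18, 1, 6, 3, 4, 5, 9, 7, 16, 0, 10, 8, 12, 11, 14, 15, 13, 2, 17]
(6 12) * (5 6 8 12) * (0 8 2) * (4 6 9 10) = (0 8 12 2)(4 6 5 9 10) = [8, 1, 0, 3, 6, 9, 5, 7, 12, 10, 4, 11, 2]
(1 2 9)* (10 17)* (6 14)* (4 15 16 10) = (1 2 9)(4 15 16 10 17)(6 14) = [0, 2, 9, 3, 15, 5, 14, 7, 8, 1, 17, 11, 12, 13, 6, 16, 10, 4]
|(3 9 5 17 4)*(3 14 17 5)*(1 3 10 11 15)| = |(1 3 9 10 11 15)(4 14 17)| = 6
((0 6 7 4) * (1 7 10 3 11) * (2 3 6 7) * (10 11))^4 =((0 7 4)(1 2 3 10 6 11))^4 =(0 7 4)(1 6 3)(2 11 10)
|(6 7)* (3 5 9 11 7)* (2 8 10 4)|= 12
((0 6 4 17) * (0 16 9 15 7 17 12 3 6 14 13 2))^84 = ((0 14 13 2)(3 6 4 12)(7 17 16 9 15))^84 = (7 15 9 16 17)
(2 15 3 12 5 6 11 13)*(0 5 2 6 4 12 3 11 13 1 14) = (0 5 4 12 2 15 11 1 14)(6 13) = [5, 14, 15, 3, 12, 4, 13, 7, 8, 9, 10, 1, 2, 6, 0, 11]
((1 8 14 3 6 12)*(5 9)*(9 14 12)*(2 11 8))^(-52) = ((1 2 11 8 12)(3 6 9 5 14))^(-52) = (1 8 2 12 11)(3 5 6 14 9)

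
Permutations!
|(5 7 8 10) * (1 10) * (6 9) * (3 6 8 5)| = 6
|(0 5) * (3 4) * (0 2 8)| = 4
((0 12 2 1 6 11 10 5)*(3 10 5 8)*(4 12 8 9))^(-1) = (0 5 11 6 1 2 12 4 9 10 3 8)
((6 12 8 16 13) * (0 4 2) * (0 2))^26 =((0 4)(6 12 8 16 13))^26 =(6 12 8 16 13)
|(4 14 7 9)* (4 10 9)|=|(4 14 7)(9 10)|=6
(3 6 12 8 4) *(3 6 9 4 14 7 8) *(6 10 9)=(3 6 12)(4 10 9)(7 8 14)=[0, 1, 2, 6, 10, 5, 12, 8, 14, 4, 9, 11, 3, 13, 7]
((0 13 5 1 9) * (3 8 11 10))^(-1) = ((0 13 5 1 9)(3 8 11 10))^(-1) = (0 9 1 5 13)(3 10 11 8)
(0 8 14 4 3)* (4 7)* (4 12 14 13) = (0 8 13 4 3)(7 12 14) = [8, 1, 2, 0, 3, 5, 6, 12, 13, 9, 10, 11, 14, 4, 7]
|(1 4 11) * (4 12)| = |(1 12 4 11)| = 4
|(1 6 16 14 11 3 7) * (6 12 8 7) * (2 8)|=|(1 12 2 8 7)(3 6 16 14 11)|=5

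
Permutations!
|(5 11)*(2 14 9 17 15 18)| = |(2 14 9 17 15 18)(5 11)| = 6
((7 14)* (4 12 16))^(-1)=(4 16 12)(7 14)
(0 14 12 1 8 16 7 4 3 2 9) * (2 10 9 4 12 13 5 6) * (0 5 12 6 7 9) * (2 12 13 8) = (0 14 8 16 9 5 7 6 12 1 2 4 3 10) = [14, 2, 4, 10, 3, 7, 12, 6, 16, 5, 0, 11, 1, 13, 8, 15, 9]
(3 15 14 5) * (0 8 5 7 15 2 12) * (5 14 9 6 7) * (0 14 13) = [8, 1, 12, 2, 4, 3, 7, 15, 13, 6, 10, 11, 14, 0, 5, 9] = (0 8 13)(2 12 14 5 3)(6 7 15 9)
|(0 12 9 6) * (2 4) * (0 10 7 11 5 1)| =18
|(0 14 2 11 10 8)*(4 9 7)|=|(0 14 2 11 10 8)(4 9 7)|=6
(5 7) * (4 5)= [0, 1, 2, 3, 5, 7, 6, 4]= (4 5 7)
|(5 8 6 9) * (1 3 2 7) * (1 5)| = 8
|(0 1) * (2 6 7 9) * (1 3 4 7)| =8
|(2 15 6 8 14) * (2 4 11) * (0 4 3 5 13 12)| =12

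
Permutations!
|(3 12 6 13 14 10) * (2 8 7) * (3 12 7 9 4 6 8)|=24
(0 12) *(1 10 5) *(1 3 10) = [12, 1, 2, 10, 4, 3, 6, 7, 8, 9, 5, 11, 0] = (0 12)(3 10 5)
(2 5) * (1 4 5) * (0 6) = (0 6)(1 4 5 2) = [6, 4, 1, 3, 5, 2, 0]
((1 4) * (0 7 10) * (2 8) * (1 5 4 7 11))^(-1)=((0 11 1 7 10)(2 8)(4 5))^(-1)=(0 10 7 1 11)(2 8)(4 5)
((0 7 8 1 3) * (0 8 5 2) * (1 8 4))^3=(8)(0 2 5 7)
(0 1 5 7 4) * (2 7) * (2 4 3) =(0 1 5 4)(2 7 3) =[1, 5, 7, 2, 0, 4, 6, 3]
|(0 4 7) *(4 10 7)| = 3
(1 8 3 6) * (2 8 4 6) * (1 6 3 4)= [0, 1, 8, 2, 3, 5, 6, 7, 4]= (2 8 4 3)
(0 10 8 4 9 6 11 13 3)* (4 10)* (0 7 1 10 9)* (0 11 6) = (0 4 11 13 3 7 1 10 8 9) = [4, 10, 2, 7, 11, 5, 6, 1, 9, 0, 8, 13, 12, 3]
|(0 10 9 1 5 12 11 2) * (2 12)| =|(0 10 9 1 5 2)(11 12)| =6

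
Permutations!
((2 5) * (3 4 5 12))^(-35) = (12)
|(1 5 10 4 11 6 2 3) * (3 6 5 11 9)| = |(1 11 5 10 4 9 3)(2 6)| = 14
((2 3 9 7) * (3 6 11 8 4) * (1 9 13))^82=((1 9 7 2 6 11 8 4 3 13))^82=(1 7 6 8 3)(2 11 4 13 9)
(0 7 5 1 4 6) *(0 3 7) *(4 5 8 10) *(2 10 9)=(1 5)(2 10 4 6 3 7 8 9)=[0, 5, 10, 7, 6, 1, 3, 8, 9, 2, 4]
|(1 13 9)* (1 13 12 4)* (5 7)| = |(1 12 4)(5 7)(9 13)| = 6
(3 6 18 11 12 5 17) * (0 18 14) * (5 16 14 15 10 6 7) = (0 18 11 12 16 14)(3 7 5 17)(6 15 10) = [18, 1, 2, 7, 4, 17, 15, 5, 8, 9, 6, 12, 16, 13, 0, 10, 14, 3, 11]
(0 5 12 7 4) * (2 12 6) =(0 5 6 2 12 7 4) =[5, 1, 12, 3, 0, 6, 2, 4, 8, 9, 10, 11, 7]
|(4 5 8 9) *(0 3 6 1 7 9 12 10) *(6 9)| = 24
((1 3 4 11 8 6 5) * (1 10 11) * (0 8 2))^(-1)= (0 2 11 10 5 6 8)(1 4 3)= ((0 8 6 5 10 11 2)(1 3 4))^(-1)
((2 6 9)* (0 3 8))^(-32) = ((0 3 8)(2 6 9))^(-32) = (0 3 8)(2 6 9)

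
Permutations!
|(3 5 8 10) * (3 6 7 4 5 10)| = 7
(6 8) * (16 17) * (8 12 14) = (6 12 14 8)(16 17) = [0, 1, 2, 3, 4, 5, 12, 7, 6, 9, 10, 11, 14, 13, 8, 15, 17, 16]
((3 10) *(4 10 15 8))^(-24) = (3 15 8 4 10)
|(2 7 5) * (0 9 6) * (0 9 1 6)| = 12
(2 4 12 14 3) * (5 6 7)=(2 4 12 14 3)(5 6 7)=[0, 1, 4, 2, 12, 6, 7, 5, 8, 9, 10, 11, 14, 13, 3]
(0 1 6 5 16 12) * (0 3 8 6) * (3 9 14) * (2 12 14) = [1, 0, 12, 8, 4, 16, 5, 7, 6, 2, 10, 11, 9, 13, 3, 15, 14] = (0 1)(2 12 9)(3 8 6 5 16 14)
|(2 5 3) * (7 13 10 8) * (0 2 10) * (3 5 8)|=|(0 2 8 7 13)(3 10)|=10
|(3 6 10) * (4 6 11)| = 5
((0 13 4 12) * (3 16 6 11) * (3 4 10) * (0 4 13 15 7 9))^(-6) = ((0 15 7 9)(3 16 6 11 13 10)(4 12))^(-6) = (16)(0 7)(9 15)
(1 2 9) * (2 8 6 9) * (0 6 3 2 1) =(0 6 9)(1 8 3 2) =[6, 8, 1, 2, 4, 5, 9, 7, 3, 0]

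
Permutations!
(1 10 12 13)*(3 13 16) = (1 10 12 16 3 13) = [0, 10, 2, 13, 4, 5, 6, 7, 8, 9, 12, 11, 16, 1, 14, 15, 3]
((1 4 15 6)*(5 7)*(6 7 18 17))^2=(1 15 5 17)(4 7 18 6)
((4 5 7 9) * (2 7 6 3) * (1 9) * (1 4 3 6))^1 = ((1 9 3 2 7 4 5))^1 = (1 9 3 2 7 4 5)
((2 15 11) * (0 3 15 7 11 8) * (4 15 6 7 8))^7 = (4 15) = ((0 3 6 7 11 2 8)(4 15))^7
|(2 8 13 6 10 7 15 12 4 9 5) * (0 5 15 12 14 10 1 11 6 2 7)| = 9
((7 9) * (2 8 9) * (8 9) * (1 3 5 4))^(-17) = (1 4 5 3)(2 9 7)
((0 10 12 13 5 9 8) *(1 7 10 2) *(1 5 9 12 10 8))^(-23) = ((0 2 5 12 13 9 1 7 8))^(-23) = (0 13 8 12 7 5 1 2 9)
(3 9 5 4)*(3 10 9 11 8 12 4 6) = (3 11 8 12 4 10 9 5 6) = [0, 1, 2, 11, 10, 6, 3, 7, 12, 5, 9, 8, 4]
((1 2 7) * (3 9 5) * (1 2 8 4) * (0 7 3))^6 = ((0 7 2 3 9 5)(1 8 4))^6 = (9)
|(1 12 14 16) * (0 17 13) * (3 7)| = |(0 17 13)(1 12 14 16)(3 7)| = 12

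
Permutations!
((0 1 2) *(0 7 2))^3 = (0 1)(2 7)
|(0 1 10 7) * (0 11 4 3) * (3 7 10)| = 3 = |(0 1 3)(4 7 11)|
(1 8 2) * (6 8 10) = (1 10 6 8 2) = [0, 10, 1, 3, 4, 5, 8, 7, 2, 9, 6]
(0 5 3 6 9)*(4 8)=(0 5 3 6 9)(4 8)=[5, 1, 2, 6, 8, 3, 9, 7, 4, 0]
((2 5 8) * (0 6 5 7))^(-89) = ((0 6 5 8 2 7))^(-89) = (0 6 5 8 2 7)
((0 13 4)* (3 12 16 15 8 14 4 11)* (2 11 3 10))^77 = ((0 13 3 12 16 15 8 14 4)(2 11 10))^77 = (0 15 13 8 3 14 12 4 16)(2 10 11)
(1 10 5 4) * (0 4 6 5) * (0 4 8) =(0 8)(1 10 4)(5 6) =[8, 10, 2, 3, 1, 6, 5, 7, 0, 9, 4]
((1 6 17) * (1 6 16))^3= ((1 16)(6 17))^3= (1 16)(6 17)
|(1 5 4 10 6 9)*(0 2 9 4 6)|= 8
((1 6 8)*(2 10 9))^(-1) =((1 6 8)(2 10 9))^(-1) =(1 8 6)(2 9 10)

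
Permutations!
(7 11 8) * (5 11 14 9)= (5 11 8 7 14 9)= [0, 1, 2, 3, 4, 11, 6, 14, 7, 5, 10, 8, 12, 13, 9]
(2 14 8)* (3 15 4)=[0, 1, 14, 15, 3, 5, 6, 7, 2, 9, 10, 11, 12, 13, 8, 4]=(2 14 8)(3 15 4)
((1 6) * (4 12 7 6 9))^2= (1 4 7)(6 9 12)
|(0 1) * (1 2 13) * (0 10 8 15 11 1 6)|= |(0 2 13 6)(1 10 8 15 11)|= 20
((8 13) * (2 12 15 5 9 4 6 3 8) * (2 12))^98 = ((3 8 13 12 15 5 9 4 6))^98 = (3 6 4 9 5 15 12 13 8)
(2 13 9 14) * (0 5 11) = (0 5 11)(2 13 9 14) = [5, 1, 13, 3, 4, 11, 6, 7, 8, 14, 10, 0, 12, 9, 2]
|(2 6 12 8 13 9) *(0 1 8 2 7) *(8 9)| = 12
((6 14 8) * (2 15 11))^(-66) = ((2 15 11)(6 14 8))^(-66) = (15)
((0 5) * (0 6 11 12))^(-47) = (0 11 5 12 6)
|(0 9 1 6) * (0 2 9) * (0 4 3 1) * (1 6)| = |(0 4 3 6 2 9)| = 6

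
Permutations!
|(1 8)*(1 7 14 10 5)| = 6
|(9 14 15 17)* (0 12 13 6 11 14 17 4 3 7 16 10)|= 12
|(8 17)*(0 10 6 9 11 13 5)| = |(0 10 6 9 11 13 5)(8 17)| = 14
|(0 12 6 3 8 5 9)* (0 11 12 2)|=|(0 2)(3 8 5 9 11 12 6)|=14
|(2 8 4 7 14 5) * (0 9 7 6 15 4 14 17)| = 12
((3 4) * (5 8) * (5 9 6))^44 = ((3 4)(5 8 9 6))^44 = (9)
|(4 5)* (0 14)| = |(0 14)(4 5)| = 2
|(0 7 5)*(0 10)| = 4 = |(0 7 5 10)|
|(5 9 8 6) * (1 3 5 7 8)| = |(1 3 5 9)(6 7 8)| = 12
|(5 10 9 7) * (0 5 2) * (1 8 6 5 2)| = 14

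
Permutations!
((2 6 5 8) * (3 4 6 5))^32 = (2 8 5)(3 6 4)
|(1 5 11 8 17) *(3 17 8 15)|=6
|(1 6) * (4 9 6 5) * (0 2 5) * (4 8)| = |(0 2 5 8 4 9 6 1)| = 8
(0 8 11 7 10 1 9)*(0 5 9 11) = [8, 11, 2, 3, 4, 9, 6, 10, 0, 5, 1, 7] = (0 8)(1 11 7 10)(5 9)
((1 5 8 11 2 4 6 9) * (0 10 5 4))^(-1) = (0 2 11 8 5 10)(1 9 6 4) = ((0 10 5 8 11 2)(1 4 6 9))^(-1)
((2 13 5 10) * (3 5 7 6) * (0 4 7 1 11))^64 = ((0 4 7 6 3 5 10 2 13 1 11))^64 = (0 1 2 5 6 4 11 13 10 3 7)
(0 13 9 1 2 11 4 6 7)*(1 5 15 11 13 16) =(0 16 1 2 13 9 5 15 11 4 6 7) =[16, 2, 13, 3, 6, 15, 7, 0, 8, 5, 10, 4, 12, 9, 14, 11, 1]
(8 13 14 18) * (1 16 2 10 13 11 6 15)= (1 16 2 10 13 14 18 8 11 6 15)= [0, 16, 10, 3, 4, 5, 15, 7, 11, 9, 13, 6, 12, 14, 18, 1, 2, 17, 8]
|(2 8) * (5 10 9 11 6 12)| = 6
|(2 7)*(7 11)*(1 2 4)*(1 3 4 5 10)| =6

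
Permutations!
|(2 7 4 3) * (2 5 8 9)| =|(2 7 4 3 5 8 9)| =7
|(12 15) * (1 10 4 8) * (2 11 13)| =|(1 10 4 8)(2 11 13)(12 15)| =12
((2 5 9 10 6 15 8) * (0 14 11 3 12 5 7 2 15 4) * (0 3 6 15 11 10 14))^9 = ((2 7)(3 12 5 9 14 10 15 8 11 6 4))^9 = (2 7)(3 6 8 10 9 12 4 11 15 14 5)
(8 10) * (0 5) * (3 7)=[5, 1, 2, 7, 4, 0, 6, 3, 10, 9, 8]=(0 5)(3 7)(8 10)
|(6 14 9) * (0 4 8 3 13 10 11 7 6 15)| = |(0 4 8 3 13 10 11 7 6 14 9 15)| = 12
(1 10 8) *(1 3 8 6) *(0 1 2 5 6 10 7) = (10)(0 1 7)(2 5 6)(3 8) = [1, 7, 5, 8, 4, 6, 2, 0, 3, 9, 10]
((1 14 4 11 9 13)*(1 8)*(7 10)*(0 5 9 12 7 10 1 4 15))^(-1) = ((0 5 9 13 8 4 11 12 7 1 14 15))^(-1) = (0 15 14 1 7 12 11 4 8 13 9 5)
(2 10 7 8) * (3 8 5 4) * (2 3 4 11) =(2 10 7 5 11)(3 8) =[0, 1, 10, 8, 4, 11, 6, 5, 3, 9, 7, 2]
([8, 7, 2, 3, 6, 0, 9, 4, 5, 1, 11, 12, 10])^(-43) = [5, 4, 2, 3, 9, 8, 1, 6, 0, 7, 12, 10, 11]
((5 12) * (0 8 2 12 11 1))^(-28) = ((0 8 2 12 5 11 1))^(-28) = (12)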